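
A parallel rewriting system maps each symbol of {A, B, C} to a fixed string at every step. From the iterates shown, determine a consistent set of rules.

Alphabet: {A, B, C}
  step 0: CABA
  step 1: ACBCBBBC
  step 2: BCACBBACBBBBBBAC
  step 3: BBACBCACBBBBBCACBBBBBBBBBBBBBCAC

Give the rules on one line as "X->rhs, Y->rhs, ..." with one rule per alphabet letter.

  step 2 ⇒ step 3: BCACBBACBBBBBBAC ⇒ BB·AC·BC·AC·BB·BB·BC·AC·BB·BB·BB·BB·BB·BB·BC·AC
    A ↦ BC
    B ↦ BB
    C ↦ AC

A->BC, B->BB, C->AC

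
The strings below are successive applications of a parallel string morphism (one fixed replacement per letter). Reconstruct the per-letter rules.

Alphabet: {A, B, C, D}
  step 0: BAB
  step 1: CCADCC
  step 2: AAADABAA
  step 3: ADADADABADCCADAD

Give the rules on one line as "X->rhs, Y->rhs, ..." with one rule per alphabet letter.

A->AD, B->CC, C->A, D->AB

  step 2 ⇒ step 3: AAADABAA ⇒ AD·AD·AD·AB·AD·CC·AD·AD
    A ↦ AD
    B ↦ CC
    D ↦ AB
  step 1 ⇒ step 2: CCADCC ⇒ A·A·AD·AB·A·A
    C ↦ A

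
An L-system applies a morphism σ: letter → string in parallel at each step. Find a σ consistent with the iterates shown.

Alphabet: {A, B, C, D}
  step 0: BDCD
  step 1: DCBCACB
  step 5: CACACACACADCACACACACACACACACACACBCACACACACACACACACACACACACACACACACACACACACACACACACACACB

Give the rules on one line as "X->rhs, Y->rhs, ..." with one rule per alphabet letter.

  step 0 ⇒ step 1: BDCD ⇒ D·CB·CA·CB
    B ↦ D
    C ↦ CA
    D ↦ CB
    A ↦ CA  (constrained at step 1)

A->CA, B->D, C->CA, D->CB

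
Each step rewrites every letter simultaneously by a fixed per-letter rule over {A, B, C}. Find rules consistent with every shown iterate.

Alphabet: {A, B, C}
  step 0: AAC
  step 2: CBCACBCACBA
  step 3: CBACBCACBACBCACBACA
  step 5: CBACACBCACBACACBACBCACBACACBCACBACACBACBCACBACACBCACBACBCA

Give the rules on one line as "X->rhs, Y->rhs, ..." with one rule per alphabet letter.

  step 2 ⇒ step 3: CBCACBCACBA ⇒ CB·A·CB·CA·CB·A·CB·CA·CB·A·CA
    A ↦ CA
    B ↦ A
    C ↦ CB

A->CA, B->A, C->CB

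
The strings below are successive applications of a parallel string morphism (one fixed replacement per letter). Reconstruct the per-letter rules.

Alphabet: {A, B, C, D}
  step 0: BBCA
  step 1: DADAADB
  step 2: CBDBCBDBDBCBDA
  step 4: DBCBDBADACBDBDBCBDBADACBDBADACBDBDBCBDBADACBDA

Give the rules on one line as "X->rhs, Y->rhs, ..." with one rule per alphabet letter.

A->DB, B->DA, C->A, D->CB

  step 1 ⇒ step 2: DADAADB ⇒ CB·DB·CB·DB·DB·CB·DA
    A ↦ DB
    B ↦ DA
    D ↦ CB
  step 0 ⇒ step 1: BBCA ⇒ DA·DA·A·DB
    C ↦ A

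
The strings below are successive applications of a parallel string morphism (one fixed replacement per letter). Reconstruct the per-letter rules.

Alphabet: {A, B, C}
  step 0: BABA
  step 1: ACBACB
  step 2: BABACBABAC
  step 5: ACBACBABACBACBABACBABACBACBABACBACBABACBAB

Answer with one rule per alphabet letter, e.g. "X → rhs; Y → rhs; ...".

A->B, B->AC, C->AB

  step 1 ⇒ step 2: ACBACB ⇒ B·AB·AC·B·AB·AC
    A ↦ B
    B ↦ AC
    C ↦ AB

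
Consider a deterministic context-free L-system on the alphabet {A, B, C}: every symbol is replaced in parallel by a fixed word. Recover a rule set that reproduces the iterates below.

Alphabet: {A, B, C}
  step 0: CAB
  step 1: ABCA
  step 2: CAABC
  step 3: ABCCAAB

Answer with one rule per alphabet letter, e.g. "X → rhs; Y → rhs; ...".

A->C, B->A, C->AB

  step 2 ⇒ step 3: CAABC ⇒ AB·C·C·A·AB
    A ↦ C
    B ↦ A
    C ↦ AB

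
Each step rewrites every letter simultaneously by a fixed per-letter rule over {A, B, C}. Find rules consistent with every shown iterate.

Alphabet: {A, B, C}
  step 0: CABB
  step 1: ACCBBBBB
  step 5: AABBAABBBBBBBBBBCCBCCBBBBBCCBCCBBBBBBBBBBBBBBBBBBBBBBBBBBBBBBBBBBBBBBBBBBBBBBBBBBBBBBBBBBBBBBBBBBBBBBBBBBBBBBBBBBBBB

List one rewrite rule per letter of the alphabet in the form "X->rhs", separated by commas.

  step 0 ⇒ step 1: CABB ⇒ A·CCB·BB·BB
    A ↦ CCB
    B ↦ BB
    C ↦ A

A->CCB, B->BB, C->A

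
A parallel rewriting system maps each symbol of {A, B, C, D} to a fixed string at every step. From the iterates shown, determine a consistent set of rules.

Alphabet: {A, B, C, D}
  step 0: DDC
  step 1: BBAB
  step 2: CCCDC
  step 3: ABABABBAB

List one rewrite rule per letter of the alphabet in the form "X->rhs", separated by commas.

  step 2 ⇒ step 3: CCCDC ⇒ AB·AB·AB·B·AB
    C ↦ AB
    D ↦ B
  step 1 ⇒ step 2: BBAB ⇒ C·C·CD·C
    A ↦ CD
  step 1 ⇒ step 2: BBAB ⇒ C·C·CD·C
    B ↦ C

A->CD, B->C, C->AB, D->B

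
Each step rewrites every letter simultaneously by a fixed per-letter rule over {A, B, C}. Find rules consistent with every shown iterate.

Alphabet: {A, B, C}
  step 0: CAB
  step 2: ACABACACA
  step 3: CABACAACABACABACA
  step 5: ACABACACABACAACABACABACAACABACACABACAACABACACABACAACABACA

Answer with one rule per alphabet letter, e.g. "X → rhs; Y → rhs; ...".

  step 2 ⇒ step 3: ACABACACA ⇒ CA·BA·CA·A·CA·BA·CA·BA·CA
    A ↦ CA
    B ↦ A
    C ↦ BA

A->CA, B->A, C->BA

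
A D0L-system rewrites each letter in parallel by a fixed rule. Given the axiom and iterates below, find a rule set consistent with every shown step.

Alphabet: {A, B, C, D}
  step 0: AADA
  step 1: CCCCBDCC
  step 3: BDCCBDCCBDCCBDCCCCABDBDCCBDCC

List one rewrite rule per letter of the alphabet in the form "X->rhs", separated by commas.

  step 0 ⇒ step 1: AADA ⇒ CC·CC·BD·CC
    A ↦ CC
    D ↦ BD
    B ↦ A  (constrained at step 1)
    C ↦ DA  (constrained at step 1)

A->CC, B->A, C->DA, D->BD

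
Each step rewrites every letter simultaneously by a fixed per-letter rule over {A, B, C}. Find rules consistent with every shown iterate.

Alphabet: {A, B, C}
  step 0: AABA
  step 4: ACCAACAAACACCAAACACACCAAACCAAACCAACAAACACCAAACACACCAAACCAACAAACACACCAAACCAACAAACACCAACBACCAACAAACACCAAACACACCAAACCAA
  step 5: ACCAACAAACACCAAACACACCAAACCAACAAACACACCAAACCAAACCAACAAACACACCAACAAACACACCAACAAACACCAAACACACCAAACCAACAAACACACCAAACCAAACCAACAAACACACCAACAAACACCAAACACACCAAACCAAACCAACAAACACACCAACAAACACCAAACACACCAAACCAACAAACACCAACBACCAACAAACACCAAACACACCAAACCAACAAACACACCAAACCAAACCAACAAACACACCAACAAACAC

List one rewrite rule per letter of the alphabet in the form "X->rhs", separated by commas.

  step 4 ⇒ step 5: ACCAACAAACACCAAACACACCAAACCAAACCAACAAACACCAAACACACCAAACCAACAAACACACCAAACCAACAAACACCAACBACCAACAAACACCAAACACACCAAACCAA ⇒ AC·CAA·CAA·AC·AC·CAA·AC·AC·AC·CAA·AC·CAA·CAA·AC·AC·AC·CAA·AC·CAA·AC·CAA·CAA·AC·AC·AC·CAA·CAA·AC·AC·AC·CAA·CAA·AC·AC·CAA·AC·AC·AC·CAA·AC·CAA·CAA·AC·AC·AC·CAA·AC·CAA·AC·CAA·CAA·AC·AC·AC·CAA·CAA·AC·AC·CAA·AC·AC·AC·CAA·AC·CAA·AC·CAA·CAA·AC·AC·AC·CAA·CAA·AC·AC·CAA·AC·AC·AC·CAA·AC·CAA·CAA·AC·AC·CAA·CB·AC·CAA·CAA·AC·AC·CAA·AC·AC·AC·CAA·AC·CAA·CAA·AC·AC·AC·CAA·AC·CAA·AC·CAA·CAA·AC·AC·AC·CAA·CAA·AC·AC
    A ↦ AC
    B ↦ CB
    C ↦ CAA

A->AC, B->CB, C->CAA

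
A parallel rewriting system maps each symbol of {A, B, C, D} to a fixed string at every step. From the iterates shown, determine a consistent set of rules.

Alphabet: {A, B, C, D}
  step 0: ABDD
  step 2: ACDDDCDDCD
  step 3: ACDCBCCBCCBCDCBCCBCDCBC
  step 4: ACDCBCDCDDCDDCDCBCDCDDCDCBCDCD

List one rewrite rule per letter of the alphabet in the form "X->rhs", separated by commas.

  step 3 ⇒ step 4: ACDCBCCBCCBCDCBCCBCDCBC ⇒ AC·D·CBC·D·C·D·D·C·D·D·C·D·CBC·D·C·D·D·C·D·CBC·D·C·D
    A ↦ AC
    B ↦ C
    C ↦ D
    D ↦ CBC

A->AC, B->C, C->D, D->CBC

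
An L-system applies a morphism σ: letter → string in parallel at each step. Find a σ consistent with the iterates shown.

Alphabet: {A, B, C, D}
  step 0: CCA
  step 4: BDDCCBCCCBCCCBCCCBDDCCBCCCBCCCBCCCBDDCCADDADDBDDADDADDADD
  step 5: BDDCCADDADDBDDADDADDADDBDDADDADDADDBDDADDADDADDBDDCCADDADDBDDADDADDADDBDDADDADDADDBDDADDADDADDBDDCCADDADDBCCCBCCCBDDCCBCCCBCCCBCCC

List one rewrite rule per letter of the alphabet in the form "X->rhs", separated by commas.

A->BC, B->BDD, C->ADD, D->C

  step 4 ⇒ step 5: BDDCCBCCCBCCCBCCCBDDCCBCCCBCCCBCCCBDDCCADDADDBDDADDADDADD ⇒ BDD·C·C·ADD·ADD·BDD·ADD·ADD·ADD·BDD·ADD·ADD·ADD·BDD·ADD·ADD·ADD·BDD·C·C·ADD·ADD·BDD·ADD·ADD·ADD·BDD·ADD·ADD·ADD·BDD·ADD·ADD·ADD·BDD·C·C·ADD·ADD·BC·C·C·BC·C·C·BDD·C·C·BC·C·C·BC·C·C·BC·C·C
    A ↦ BC
    B ↦ BDD
    C ↦ ADD
    D ↦ C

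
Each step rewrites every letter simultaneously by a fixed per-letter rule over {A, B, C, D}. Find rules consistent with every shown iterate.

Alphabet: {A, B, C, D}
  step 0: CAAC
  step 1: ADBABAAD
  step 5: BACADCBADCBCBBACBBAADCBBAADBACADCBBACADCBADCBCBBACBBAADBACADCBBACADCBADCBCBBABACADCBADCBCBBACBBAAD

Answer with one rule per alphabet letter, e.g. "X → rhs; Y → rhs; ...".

A->BA, B->CB, C->AD, D->C

  step 0 ⇒ step 1: CAAC ⇒ AD·BA·BA·AD
    A ↦ BA
    C ↦ AD
    B ↦ CB  (constrained at step 1)
    D ↦ C  (constrained at step 1)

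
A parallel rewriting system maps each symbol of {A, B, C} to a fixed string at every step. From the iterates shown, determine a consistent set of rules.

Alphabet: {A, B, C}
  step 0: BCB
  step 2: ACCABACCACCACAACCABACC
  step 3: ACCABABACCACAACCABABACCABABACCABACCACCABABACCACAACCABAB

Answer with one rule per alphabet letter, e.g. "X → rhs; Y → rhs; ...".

A->ACC, B->ACA, C->AB

  step 2 ⇒ step 3: ACCABACCACCACAACCABACC ⇒ ACC·AB·AB·ACC·ACA·ACC·AB·AB·ACC·AB·AB·ACC·AB·ACC·ACC·AB·AB·ACC·ACA·ACC·AB·AB
    A ↦ ACC
    B ↦ ACA
    C ↦ AB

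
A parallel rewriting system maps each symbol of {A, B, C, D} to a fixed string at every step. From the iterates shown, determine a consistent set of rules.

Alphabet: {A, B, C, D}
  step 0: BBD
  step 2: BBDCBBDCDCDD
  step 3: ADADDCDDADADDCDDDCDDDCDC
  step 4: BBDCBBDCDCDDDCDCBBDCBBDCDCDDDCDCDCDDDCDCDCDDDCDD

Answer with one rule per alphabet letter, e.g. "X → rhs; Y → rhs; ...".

  step 3 ⇒ step 4: ADADDCDDADADDCDDDCDDDCDC ⇒ BB·DC·BB·DC·DC·DD·DC·DC·BB·DC·BB·DC·DC·DD·DC·DC·DC·DD·DC·DC·DC·DD·DC·DD
    A ↦ BB
    C ↦ DD
    D ↦ DC
  step 2 ⇒ step 3: BBDCBBDCDCDD ⇒ AD·AD·DC·DD·AD·AD·DC·DD·DC·DD·DC·DC
    B ↦ AD

A->BB, B->AD, C->DD, D->DC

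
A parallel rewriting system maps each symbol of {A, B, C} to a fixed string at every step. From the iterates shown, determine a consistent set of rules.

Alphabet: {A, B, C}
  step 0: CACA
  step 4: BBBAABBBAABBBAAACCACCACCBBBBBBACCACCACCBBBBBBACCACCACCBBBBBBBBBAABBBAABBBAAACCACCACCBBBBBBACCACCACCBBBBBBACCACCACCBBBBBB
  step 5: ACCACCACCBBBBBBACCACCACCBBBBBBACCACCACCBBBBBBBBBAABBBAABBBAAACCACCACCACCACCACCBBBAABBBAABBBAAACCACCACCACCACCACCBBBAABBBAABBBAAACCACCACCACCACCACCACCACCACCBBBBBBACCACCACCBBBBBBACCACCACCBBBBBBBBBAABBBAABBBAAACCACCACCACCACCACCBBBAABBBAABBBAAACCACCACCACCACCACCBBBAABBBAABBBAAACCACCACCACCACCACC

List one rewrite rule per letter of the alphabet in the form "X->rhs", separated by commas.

A->BBB, B->ACC, C->A

  step 4 ⇒ step 5: BBBAABBBAABBBAAACCACCACCBBBBBBACCACCACCBBBBBBACCACCACCBBBBBBBBBAABBBAABBBAAACCACCACCBBBBBBACCACCACCBBBBBBACCACCACCBBBBBB ⇒ ACC·ACC·ACC·BBB·BBB·ACC·ACC·ACC·BBB·BBB·ACC·ACC·ACC·BBB·BBB·BBB·A·A·BBB·A·A·BBB·A·A·ACC·ACC·ACC·ACC·ACC·ACC·BBB·A·A·BBB·A·A·BBB·A·A·ACC·ACC·ACC·ACC·ACC·ACC·BBB·A·A·BBB·A·A·BBB·A·A·ACC·ACC·ACC·ACC·ACC·ACC·ACC·ACC·ACC·BBB·BBB·ACC·ACC·ACC·BBB·BBB·ACC·ACC·ACC·BBB·BBB·BBB·A·A·BBB·A·A·BBB·A·A·ACC·ACC·ACC·ACC·ACC·ACC·BBB·A·A·BBB·A·A·BBB·A·A·ACC·ACC·ACC·ACC·ACC·ACC·BBB·A·A·BBB·A·A·BBB·A·A·ACC·ACC·ACC·ACC·ACC·ACC
    A ↦ BBB
    B ↦ ACC
    C ↦ A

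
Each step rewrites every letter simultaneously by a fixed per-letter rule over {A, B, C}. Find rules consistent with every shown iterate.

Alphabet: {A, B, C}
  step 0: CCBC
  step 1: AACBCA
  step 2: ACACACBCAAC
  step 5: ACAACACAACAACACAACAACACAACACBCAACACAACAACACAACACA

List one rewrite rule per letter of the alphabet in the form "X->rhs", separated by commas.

A->AC, B->CBC, C->A

  step 1 ⇒ step 2: AACBCA ⇒ AC·AC·A·CBC·A·AC
    A ↦ AC
    B ↦ CBC
    C ↦ A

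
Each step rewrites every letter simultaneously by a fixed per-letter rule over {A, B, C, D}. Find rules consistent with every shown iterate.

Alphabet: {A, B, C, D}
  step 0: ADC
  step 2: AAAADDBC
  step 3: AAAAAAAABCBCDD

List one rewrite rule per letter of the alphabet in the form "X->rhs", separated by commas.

  step 2 ⇒ step 3: AAAADDBC ⇒ AA·AA·AA·AA·BC·BC·D·D
    A ↦ AA
    B ↦ D
    C ↦ D
    D ↦ BC

A->AA, B->D, C->D, D->BC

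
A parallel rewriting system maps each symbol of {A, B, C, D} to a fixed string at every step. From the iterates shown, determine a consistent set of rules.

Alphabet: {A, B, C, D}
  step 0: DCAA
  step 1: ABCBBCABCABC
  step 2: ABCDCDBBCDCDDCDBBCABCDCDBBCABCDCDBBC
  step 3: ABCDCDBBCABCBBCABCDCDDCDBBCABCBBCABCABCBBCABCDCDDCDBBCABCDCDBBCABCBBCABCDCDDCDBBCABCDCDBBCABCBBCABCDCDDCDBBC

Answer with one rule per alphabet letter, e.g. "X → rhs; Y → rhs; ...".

A->ABC, B->DCD, C->BBC, D->ABC

  step 2 ⇒ step 3: ABCDCDBBCDCDDCDBBCABCDCDBBCABCDCDBBC ⇒ ABC·DCD·BBC·ABC·BBC·ABC·DCD·DCD·BBC·ABC·BBC·ABC·ABC·BBC·ABC·DCD·DCD·BBC·ABC·DCD·BBC·ABC·BBC·ABC·DCD·DCD·BBC·ABC·DCD·BBC·ABC·BBC·ABC·DCD·DCD·BBC
    A ↦ ABC
    B ↦ DCD
    C ↦ BBC
    D ↦ ABC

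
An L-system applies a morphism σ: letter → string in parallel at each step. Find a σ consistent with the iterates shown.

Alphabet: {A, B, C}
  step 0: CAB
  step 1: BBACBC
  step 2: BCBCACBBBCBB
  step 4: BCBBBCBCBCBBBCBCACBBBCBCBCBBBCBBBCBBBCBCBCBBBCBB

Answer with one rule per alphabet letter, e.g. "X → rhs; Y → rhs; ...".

  step 1 ⇒ step 2: BBACBC ⇒ BC·BC·AC·BB·BC·BB
    A ↦ AC
    B ↦ BC
    C ↦ BB

A->AC, B->BC, C->BB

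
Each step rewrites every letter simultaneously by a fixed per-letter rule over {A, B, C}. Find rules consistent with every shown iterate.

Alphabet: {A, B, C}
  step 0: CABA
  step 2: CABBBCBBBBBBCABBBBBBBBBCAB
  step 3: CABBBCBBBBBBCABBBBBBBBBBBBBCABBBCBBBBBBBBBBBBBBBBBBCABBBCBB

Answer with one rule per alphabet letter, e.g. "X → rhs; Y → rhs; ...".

  step 2 ⇒ step 3: CABBBCBBBBBBCABBBBBBBBBCAB ⇒ CAB·BBC·BB·BB·BB·CAB·BB·BB·BB·BB·BB·BB·CAB·BBC·BB·BB·BB·BB·BB·BB·BB·BB·BB·CAB·BBC·BB
    A ↦ BBC
    B ↦ BB
    C ↦ CAB

A->BBC, B->BB, C->CAB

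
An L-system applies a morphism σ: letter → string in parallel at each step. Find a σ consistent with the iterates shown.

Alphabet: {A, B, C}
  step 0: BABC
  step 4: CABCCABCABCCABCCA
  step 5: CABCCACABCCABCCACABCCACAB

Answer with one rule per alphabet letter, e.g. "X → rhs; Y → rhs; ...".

A->B, B->C, C->CA

  step 4 ⇒ step 5: CABCCABCABCCABCCA ⇒ CA·B·C·CA·CA·B·C·CA·B·C·CA·CA·B·C·CA·CA·B
    A ↦ B
    B ↦ C
    C ↦ CA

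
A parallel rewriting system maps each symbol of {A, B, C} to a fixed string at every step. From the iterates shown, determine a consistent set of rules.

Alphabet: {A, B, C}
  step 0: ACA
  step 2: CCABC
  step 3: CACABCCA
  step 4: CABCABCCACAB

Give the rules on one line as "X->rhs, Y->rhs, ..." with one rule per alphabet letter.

  step 3 ⇒ step 4: CACABCCA ⇒ CA·B·CA·B·C·CA·CA·B
    A ↦ B
    B ↦ C
    C ↦ CA

A->B, B->C, C->CA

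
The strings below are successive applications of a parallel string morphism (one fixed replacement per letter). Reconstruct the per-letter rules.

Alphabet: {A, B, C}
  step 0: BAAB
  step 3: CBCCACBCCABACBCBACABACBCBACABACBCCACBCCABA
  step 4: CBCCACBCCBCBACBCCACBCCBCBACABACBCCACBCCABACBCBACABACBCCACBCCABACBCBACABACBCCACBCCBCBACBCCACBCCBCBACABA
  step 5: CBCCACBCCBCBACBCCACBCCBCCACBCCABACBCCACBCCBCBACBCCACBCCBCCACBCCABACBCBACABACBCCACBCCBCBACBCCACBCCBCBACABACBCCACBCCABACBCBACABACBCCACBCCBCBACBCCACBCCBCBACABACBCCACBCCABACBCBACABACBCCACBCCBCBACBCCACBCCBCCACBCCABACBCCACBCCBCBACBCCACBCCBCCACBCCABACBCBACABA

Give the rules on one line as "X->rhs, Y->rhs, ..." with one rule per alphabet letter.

A->BA, B->CA, C->CBC

  step 4 ⇒ step 5: CBCCACBCCBCBACBCCACBCCBCBACABACBCCACBCCABACBCBACABACBCCACBCCABACBCBACABACBCCACBCCBCBACBCCACBCCBCBACABA ⇒ CBC·CA·CBC·CBC·BA·CBC·CA·CBC·CBC·CA·CBC·CA·BA·CBC·CA·CBC·CBC·BA·CBC·CA·CBC·CBC·CA·CBC·CA·BA·CBC·BA·CA·BA·CBC·CA·CBC·CBC·BA·CBC·CA·CBC·CBC·BA·CA·BA·CBC·CA·CBC·CA·BA·CBC·BA·CA·BA·CBC·CA·CBC·CBC·BA·CBC·CA·CBC·CBC·BA·CA·BA·CBC·CA·CBC·CA·BA·CBC·BA·CA·BA·CBC·CA·CBC·CBC·BA·CBC·CA·CBC·CBC·CA·CBC·CA·BA·CBC·CA·CBC·CBC·BA·CBC·CA·CBC·CBC·CA·CBC·CA·BA·CBC·BA·CA·BA
    A ↦ BA
    B ↦ CA
    C ↦ CBC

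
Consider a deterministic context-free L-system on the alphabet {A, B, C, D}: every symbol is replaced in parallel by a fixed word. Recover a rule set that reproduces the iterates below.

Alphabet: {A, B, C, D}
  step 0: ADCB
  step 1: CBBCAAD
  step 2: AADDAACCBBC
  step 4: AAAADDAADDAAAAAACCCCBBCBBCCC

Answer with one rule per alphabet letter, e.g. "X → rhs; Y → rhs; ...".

  step 1 ⇒ step 2: CBBCAAD ⇒ AA·D·D·AA·C·C·BBC
    A ↦ C
    B ↦ D
    C ↦ AA
    D ↦ BBC

A->C, B->D, C->AA, D->BBC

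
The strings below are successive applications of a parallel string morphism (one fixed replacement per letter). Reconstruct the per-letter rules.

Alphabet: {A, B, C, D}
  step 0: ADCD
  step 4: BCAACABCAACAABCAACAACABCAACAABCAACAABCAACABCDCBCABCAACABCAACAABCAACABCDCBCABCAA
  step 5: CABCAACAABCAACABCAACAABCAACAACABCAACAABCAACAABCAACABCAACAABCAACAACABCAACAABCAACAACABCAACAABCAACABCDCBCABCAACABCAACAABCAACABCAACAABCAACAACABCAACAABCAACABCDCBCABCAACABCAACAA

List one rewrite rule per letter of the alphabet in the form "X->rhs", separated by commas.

  step 4 ⇒ step 5: BCAACABCAACAABCAACAACABCAACAABCAACAABCAACABCDCBCABCAACABCAACAABCAACABCDCBCABCAA ⇒ CA·B·CAA·CAA·B·CAA·CA·B·CAA·CAA·B·CAA·CAA·CA·B·CAA·CAA·B·CAA·CAA·B·CAA·CA·B·CAA·CAA·B·CAA·CAA·CA·B·CAA·CAA·B·CAA·CAA·CA·B·CAA·CAA·B·CAA·CA·B·CDC·B·CA·B·CAA·CA·B·CAA·CAA·B·CAA·CA·B·CAA·CAA·B·CAA·CAA·CA·B·CAA·CAA·B·CAA·CA·B·CDC·B·CA·B·CAA·CA·B·CAA·CAA
    A ↦ CAA
    B ↦ CA
    C ↦ B
    D ↦ CDC

A->CAA, B->CA, C->B, D->CDC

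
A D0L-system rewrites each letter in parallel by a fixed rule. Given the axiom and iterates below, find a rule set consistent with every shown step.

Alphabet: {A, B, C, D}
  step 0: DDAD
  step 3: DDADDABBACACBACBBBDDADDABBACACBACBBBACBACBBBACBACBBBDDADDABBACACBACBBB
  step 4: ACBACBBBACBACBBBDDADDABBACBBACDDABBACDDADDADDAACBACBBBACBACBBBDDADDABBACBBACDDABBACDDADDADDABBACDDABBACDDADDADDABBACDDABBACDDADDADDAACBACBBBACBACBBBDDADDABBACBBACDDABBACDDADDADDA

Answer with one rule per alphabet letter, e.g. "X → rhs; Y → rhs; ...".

  step 3 ⇒ step 4: DDADDABBACACBACBBBDDADDABBACACBACBBBACBACBBBACBACBBBDDADDABBACACBACBBB ⇒ ACB·ACB·BB·ACB·ACB·BB·DDA·DDA·BB·AC·BB·AC·DDA·BB·AC·DDA·DDA·DDA·ACB·ACB·BB·ACB·ACB·BB·DDA·DDA·BB·AC·BB·AC·DDA·BB·AC·DDA·DDA·DDA·BB·AC·DDA·BB·AC·DDA·DDA·DDA·BB·AC·DDA·BB·AC·DDA·DDA·DDA·ACB·ACB·BB·ACB·ACB·BB·DDA·DDA·BB·AC·BB·AC·DDA·BB·AC·DDA·DDA·DDA
    A ↦ BB
    B ↦ DDA
    C ↦ AC
    D ↦ ACB

A->BB, B->DDA, C->AC, D->ACB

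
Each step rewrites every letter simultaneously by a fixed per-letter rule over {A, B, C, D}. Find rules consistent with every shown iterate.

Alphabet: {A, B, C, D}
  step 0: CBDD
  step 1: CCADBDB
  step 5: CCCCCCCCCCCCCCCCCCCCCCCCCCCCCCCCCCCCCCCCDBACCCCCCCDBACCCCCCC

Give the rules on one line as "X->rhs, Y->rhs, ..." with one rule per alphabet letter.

A->C, B->A, C->CC, D->DB

  step 0 ⇒ step 1: CBDD ⇒ CC·A·DB·DB
    B ↦ A
    C ↦ CC
    D ↦ DB
    A ↦ C  (constrained at step 1)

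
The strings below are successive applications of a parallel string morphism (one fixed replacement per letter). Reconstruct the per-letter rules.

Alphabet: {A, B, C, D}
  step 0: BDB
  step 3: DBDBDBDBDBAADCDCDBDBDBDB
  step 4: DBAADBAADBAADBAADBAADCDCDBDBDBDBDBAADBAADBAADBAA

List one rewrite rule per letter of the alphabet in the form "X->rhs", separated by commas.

  step 3 ⇒ step 4: DBDBDBDBDBAADCDCDBDBDBDB ⇒ DB·AA·DB·AA·DB·AA·DB·AA·DB·AA·DC·DC·DB·DB·DB·DB·DB·AA·DB·AA·DB·AA·DB·AA
    A ↦ DC
    B ↦ AA
    C ↦ DB
    D ↦ DB

A->DC, B->AA, C->DB, D->DB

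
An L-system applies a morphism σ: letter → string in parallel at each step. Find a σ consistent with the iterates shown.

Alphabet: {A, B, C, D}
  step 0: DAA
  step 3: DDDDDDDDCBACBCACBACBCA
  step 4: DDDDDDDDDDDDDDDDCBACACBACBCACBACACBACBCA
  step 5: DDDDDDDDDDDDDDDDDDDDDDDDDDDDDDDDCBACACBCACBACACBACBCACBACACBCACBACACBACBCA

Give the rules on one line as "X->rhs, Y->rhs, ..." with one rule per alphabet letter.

A->CA, B->A, C->CB, D->DD

  step 4 ⇒ step 5: DDDDDDDDDDDDDDDDCBACACBACBCACBACACBACBCA ⇒ DD·DD·DD·DD·DD·DD·DD·DD·DD·DD·DD·DD·DD·DD·DD·DD·CB·A·CA·CB·CA·CB·A·CA·CB·A·CB·CA·CB·A·CA·CB·CA·CB·A·CA·CB·A·CB·CA
    A ↦ CA
    B ↦ A
    C ↦ CB
    D ↦ DD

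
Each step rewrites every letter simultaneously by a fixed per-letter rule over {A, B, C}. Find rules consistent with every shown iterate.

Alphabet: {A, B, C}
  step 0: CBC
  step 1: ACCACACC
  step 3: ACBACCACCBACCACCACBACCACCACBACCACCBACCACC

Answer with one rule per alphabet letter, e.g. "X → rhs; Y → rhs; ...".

A->B, B->AC, C->ACC

  step 0 ⇒ step 1: CBC ⇒ ACC·AC·ACC
    B ↦ AC
    C ↦ ACC
    A ↦ B  (constrained at step 1)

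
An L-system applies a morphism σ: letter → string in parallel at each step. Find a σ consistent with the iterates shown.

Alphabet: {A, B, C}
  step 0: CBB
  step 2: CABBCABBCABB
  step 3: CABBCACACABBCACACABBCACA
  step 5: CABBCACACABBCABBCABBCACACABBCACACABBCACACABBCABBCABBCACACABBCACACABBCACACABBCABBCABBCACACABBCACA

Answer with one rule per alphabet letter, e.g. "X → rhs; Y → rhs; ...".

A->BB, B->CA, C->CA

  step 2 ⇒ step 3: CABBCABBCABB ⇒ CA·BB·CA·CA·CA·BB·CA·CA·CA·BB·CA·CA
    A ↦ BB
    B ↦ CA
    C ↦ CA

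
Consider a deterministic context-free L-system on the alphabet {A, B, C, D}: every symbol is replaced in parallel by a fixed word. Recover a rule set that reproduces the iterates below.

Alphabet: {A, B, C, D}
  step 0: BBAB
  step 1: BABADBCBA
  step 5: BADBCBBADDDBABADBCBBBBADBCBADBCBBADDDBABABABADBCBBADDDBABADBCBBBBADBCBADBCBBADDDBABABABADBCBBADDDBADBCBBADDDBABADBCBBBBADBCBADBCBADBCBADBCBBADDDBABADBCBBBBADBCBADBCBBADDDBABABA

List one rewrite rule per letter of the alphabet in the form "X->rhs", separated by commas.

  step 0 ⇒ step 1: BBAB ⇒ BA·BA·DBC·BA
    A ↦ DBC
    B ↦ BA
    C ↦ DDD  (constrained at step 1)
    D ↦ B  (constrained at step 1)

A->DBC, B->BA, C->DDD, D->B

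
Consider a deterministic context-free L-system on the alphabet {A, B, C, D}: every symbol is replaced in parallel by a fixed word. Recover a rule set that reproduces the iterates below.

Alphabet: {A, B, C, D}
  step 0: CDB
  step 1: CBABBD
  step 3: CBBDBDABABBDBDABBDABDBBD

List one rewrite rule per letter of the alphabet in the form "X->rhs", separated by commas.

A->DB, B->BD, C->CB, D->AB

  step 0 ⇒ step 1: CDB ⇒ CB·AB·BD
    B ↦ BD
    C ↦ CB
    D ↦ AB
    A ↦ DB  (constrained at step 1)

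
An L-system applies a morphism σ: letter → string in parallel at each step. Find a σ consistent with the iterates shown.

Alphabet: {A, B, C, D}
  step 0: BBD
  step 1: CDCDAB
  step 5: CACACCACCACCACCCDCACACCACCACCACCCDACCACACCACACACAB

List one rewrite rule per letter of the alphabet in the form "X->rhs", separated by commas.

A->C, B->CD, C->AC, D->AB

  step 0 ⇒ step 1: BBD ⇒ CD·CD·AB
    B ↦ CD
    D ↦ AB
    A ↦ C  (constrained at step 1)
    C ↦ AC  (constrained at step 1)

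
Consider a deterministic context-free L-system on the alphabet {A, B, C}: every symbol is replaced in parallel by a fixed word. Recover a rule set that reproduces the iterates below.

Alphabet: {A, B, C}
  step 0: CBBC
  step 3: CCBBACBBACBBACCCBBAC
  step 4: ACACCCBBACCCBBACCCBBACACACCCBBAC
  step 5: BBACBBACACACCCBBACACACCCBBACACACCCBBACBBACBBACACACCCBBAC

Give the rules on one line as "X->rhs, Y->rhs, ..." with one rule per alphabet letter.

  step 4 ⇒ step 5: ACACCCBBACCCBBACCCBBACACACCCBBAC ⇒ BB·AC·BB·AC·AC·AC·C·C·BB·AC·AC·AC·C·C·BB·AC·AC·AC·C·C·BB·AC·BB·AC·BB·AC·AC·AC·C·C·BB·AC
    A ↦ BB
    B ↦ C
    C ↦ AC

A->BB, B->C, C->AC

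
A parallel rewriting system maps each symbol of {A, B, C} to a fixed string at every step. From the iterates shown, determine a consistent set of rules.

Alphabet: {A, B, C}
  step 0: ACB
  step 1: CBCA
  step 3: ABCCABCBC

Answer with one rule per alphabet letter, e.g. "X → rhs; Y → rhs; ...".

  step 0 ⇒ step 1: ACB ⇒ C·BC·A
    A ↦ C
    B ↦ A
    C ↦ BC

A->C, B->A, C->BC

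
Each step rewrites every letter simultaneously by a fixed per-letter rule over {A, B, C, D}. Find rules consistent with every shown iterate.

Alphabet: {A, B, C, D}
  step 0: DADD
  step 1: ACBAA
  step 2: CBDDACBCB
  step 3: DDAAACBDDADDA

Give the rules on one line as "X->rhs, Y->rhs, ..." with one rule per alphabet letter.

A->CB, B->DA, C->D, D->A

  step 2 ⇒ step 3: CBDDACBCB ⇒ D·DA·A·A·CB·D·DA·D·DA
    A ↦ CB
    B ↦ DA
    C ↦ D
    D ↦ A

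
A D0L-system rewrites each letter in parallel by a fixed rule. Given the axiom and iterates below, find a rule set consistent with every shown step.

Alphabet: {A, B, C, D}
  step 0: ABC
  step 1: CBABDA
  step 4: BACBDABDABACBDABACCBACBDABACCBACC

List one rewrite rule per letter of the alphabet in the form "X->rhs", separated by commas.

A->C, B->BA, C->BDA, D->C

  step 0 ⇒ step 1: ABC ⇒ C·BA·BDA
    A ↦ C
    B ↦ BA
    C ↦ BDA
    D ↦ C  (constrained at step 1)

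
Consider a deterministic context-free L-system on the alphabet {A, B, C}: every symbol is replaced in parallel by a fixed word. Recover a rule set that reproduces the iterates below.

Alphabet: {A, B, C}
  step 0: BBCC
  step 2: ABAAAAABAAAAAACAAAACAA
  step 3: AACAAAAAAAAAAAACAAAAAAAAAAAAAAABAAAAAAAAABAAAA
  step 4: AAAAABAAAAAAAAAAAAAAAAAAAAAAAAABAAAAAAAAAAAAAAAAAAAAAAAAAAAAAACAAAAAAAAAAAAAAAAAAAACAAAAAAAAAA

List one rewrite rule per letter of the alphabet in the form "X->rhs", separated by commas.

A->AA, B->CAA, C->AB

  step 3 ⇒ step 4: AACAAAAAAAAAAAACAAAAAAAAAAAAAAABAAAAAAAAABAAAA ⇒ AA·AA·AB·AA·AA·AA·AA·AA·AA·AA·AA·AA·AA·AA·AA·AB·AA·AA·AA·AA·AA·AA·AA·AA·AA·AA·AA·AA·AA·AA·AA·CAA·AA·AA·AA·AA·AA·AA·AA·AA·AA·CAA·AA·AA·AA·AA
    A ↦ AA
    B ↦ CAA
    C ↦ AB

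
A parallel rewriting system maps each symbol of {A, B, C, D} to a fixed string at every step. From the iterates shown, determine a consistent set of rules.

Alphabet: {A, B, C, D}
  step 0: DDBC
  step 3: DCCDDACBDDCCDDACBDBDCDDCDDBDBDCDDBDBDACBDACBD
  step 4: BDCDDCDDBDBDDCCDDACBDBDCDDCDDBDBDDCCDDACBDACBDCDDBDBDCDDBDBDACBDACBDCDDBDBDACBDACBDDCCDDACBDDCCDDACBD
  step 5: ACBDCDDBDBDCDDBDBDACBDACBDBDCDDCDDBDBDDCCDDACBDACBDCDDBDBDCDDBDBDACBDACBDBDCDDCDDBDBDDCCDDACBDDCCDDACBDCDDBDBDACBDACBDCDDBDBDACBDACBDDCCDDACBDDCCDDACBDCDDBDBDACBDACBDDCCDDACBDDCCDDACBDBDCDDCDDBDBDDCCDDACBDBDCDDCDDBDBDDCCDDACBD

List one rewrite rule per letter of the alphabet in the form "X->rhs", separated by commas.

  step 4 ⇒ step 5: BDCDDCDDBDBDDCCDDACBDBDCDDCDDBDBDDCCDDACBDACBDCDDBDBDCDDBDBDACBDACBDCDDBDBDACBDACBDDCCDDACBDDCCDDACBD ⇒ AC·BD·CDD·BD·BD·CDD·BD·BD·AC·BD·AC·BD·BD·CDD·CDD·BD·BD·DC·CDD·AC·BD·AC·BD·CDD·BD·BD·CDD·BD·BD·AC·BD·AC·BD·BD·CDD·CDD·BD·BD·DC·CDD·AC·BD·DC·CDD·AC·BD·CDD·BD·BD·AC·BD·AC·BD·CDD·BD·BD·AC·BD·AC·BD·DC·CDD·AC·BD·DC·CDD·AC·BD·CDD·BD·BD·AC·BD·AC·BD·DC·CDD·AC·BD·DC·CDD·AC·BD·BD·CDD·CDD·BD·BD·DC·CDD·AC·BD·BD·CDD·CDD·BD·BD·DC·CDD·AC·BD
    A ↦ DC
    B ↦ AC
    C ↦ CDD
    D ↦ BD

A->DC, B->AC, C->CDD, D->BD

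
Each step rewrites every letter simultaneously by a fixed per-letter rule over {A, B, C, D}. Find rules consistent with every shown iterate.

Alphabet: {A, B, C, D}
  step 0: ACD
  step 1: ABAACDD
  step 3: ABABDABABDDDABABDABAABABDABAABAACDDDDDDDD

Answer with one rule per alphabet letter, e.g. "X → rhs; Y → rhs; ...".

  step 0 ⇒ step 1: ACD ⇒ ABA·AC·DD
    A ↦ ABA
    C ↦ AC
    D ↦ DD
    B ↦ BD  (constrained at step 1)

A->ABA, B->BD, C->AC, D->DD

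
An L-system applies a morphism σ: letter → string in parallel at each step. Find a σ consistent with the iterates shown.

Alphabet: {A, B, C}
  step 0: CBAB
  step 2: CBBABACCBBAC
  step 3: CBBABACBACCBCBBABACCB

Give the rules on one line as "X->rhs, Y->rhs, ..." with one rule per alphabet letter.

  step 2 ⇒ step 3: CBBABACCBBAC ⇒ CB·BA·BA·C·BA·C·CB·CB·BA·BA·C·CB
    A ↦ C
    B ↦ BA
    C ↦ CB

A->C, B->BA, C->CB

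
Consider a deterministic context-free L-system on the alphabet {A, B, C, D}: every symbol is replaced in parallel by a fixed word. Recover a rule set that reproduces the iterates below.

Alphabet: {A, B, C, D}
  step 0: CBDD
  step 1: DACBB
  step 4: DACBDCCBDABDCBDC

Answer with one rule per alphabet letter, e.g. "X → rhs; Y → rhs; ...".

  step 0 ⇒ step 1: CBDD ⇒ DA·C·B·B
    B ↦ C
    C ↦ DA
    D ↦ B
    A ↦ DC  (constrained at step 1)

A->DC, B->C, C->DA, D->B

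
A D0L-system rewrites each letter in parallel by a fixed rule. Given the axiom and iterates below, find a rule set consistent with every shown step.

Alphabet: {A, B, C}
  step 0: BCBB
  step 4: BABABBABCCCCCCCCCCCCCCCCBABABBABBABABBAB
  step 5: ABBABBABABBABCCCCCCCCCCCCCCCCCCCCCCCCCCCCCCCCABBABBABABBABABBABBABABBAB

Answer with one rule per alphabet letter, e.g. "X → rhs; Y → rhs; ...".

A->B, B->AB, C->CC

  step 4 ⇒ step 5: BABABBABCCCCCCCCCCCCCCCCBABABBABBABABBAB ⇒ AB·B·AB·B·AB·AB·B·AB·CC·CC·CC·CC·CC·CC·CC·CC·CC·CC·CC·CC·CC·CC·CC·CC·AB·B·AB·B·AB·AB·B·AB·AB·B·AB·B·AB·AB·B·AB
    A ↦ B
    B ↦ AB
    C ↦ CC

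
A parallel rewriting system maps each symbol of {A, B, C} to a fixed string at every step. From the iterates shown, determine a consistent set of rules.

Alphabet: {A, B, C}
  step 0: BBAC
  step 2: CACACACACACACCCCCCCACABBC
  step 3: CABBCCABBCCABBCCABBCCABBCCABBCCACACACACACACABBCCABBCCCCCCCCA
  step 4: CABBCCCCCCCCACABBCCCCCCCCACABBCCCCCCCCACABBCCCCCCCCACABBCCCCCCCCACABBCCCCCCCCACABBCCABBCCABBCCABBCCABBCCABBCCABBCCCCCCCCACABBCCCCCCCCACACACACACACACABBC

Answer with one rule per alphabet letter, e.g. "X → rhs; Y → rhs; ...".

A->BBC, B->CCC, C->CA

  step 3 ⇒ step 4: CABBCCABBCCABBCCABBCCABBCCABBCCACACACACACACABBCCABBCCCCCCCCA ⇒ CA·BBC·CCC·CCC·CA·CA·BBC·CCC·CCC·CA·CA·BBC·CCC·CCC·CA·CA·BBC·CCC·CCC·CA·CA·BBC·CCC·CCC·CA·CA·BBC·CCC·CCC·CA·CA·BBC·CA·BBC·CA·BBC·CA·BBC·CA·BBC·CA·BBC·CA·BBC·CCC·CCC·CA·CA·BBC·CCC·CCC·CA·CA·CA·CA·CA·CA·CA·CA·BBC
    A ↦ BBC
    B ↦ CCC
    C ↦ CA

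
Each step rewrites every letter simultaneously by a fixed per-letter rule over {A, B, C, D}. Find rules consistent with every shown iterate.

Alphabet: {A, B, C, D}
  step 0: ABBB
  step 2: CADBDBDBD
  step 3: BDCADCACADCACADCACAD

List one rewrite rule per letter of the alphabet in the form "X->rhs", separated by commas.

A->D, B->CA, C->B, D->CAD

  step 2 ⇒ step 3: CADBDBDBD ⇒ B·D·CAD·CA·CAD·CA·CAD·CA·CAD
    A ↦ D
    B ↦ CA
    C ↦ B
    D ↦ CAD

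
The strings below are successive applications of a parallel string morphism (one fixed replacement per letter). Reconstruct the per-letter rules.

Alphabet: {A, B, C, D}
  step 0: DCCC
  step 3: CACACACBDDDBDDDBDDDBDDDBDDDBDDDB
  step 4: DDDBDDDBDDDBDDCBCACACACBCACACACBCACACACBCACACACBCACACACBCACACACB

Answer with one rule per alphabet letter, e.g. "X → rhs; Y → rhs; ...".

  step 3 ⇒ step 4: CACACACBDDDBDDDBDDDBDDDBDDDBDDDB ⇒ DD·DB·DD·DB·DD·DB·DD·CB·CA·CA·CA·CB·CA·CA·CA·CB·CA·CA·CA·CB·CA·CA·CA·CB·CA·CA·CA·CB·CA·CA·CA·CB
    A ↦ DB
    B ↦ CB
    C ↦ DD
    D ↦ CA

A->DB, B->CB, C->DD, D->CA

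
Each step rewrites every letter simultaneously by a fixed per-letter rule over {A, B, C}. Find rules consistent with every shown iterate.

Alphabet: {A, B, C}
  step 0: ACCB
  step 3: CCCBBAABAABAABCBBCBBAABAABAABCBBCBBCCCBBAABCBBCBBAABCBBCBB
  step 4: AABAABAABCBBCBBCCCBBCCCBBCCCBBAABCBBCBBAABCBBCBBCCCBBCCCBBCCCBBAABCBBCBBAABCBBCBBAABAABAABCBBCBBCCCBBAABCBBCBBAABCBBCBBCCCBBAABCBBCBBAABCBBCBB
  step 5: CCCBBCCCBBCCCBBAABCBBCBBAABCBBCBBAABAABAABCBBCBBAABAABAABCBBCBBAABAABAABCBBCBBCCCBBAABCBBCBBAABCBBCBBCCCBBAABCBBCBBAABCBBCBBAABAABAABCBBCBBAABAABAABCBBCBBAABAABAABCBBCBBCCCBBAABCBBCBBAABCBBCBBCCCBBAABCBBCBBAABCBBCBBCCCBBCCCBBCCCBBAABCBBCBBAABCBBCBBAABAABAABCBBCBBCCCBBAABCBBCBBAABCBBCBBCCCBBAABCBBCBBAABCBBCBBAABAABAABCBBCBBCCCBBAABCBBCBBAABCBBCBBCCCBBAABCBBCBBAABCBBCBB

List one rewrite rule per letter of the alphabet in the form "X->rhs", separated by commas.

  step 4 ⇒ step 5: AABAABAABCBBCBBCCCBBCCCBBCCCBBAABCBBCBBAABCBBCBBCCCBBCCCBBCCCBBAABCBBCBBAABCBBCBBAABAABAABCBBCBBCCCBBAABCBBCBBAABCBBCBBCCCBBAABCBBCBBAABCBBCBB ⇒ C·C·CBB·C·C·CBB·C·C·CBB·AAB·CBB·CBB·AAB·CBB·CBB·AAB·AAB·AAB·CBB·CBB·AAB·AAB·AAB·CBB·CBB·AAB·AAB·AAB·CBB·CBB·C·C·CBB·AAB·CBB·CBB·AAB·CBB·CBB·C·C·CBB·AAB·CBB·CBB·AAB·CBB·CBB·AAB·AAB·AAB·CBB·CBB·AAB·AAB·AAB·CBB·CBB·AAB·AAB·AAB·CBB·CBB·C·C·CBB·AAB·CBB·CBB·AAB·CBB·CBB·C·C·CBB·AAB·CBB·CBB·AAB·CBB·CBB·C·C·CBB·C·C·CBB·C·C·CBB·AAB·CBB·CBB·AAB·CBB·CBB·AAB·AAB·AAB·CBB·CBB·C·C·CBB·AAB·CBB·CBB·AAB·CBB·CBB·C·C·CBB·AAB·CBB·CBB·AAB·CBB·CBB·AAB·AAB·AAB·CBB·CBB·C·C·CBB·AAB·CBB·CBB·AAB·CBB·CBB·C·C·CBB·AAB·CBB·CBB·AAB·CBB·CBB
    A ↦ C
    B ↦ CBB
    C ↦ AAB

A->C, B->CBB, C->AAB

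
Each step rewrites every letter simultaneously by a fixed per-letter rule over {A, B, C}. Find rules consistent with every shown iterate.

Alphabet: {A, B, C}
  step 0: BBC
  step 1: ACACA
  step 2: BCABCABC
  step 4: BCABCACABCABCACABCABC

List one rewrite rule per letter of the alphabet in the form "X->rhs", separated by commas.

A->BC, B->AC, C->A

  step 1 ⇒ step 2: ACACA ⇒ BC·A·BC·A·BC
    A ↦ BC
    C ↦ A
  step 0 ⇒ step 1: BBC ⇒ AC·AC·A
    B ↦ AC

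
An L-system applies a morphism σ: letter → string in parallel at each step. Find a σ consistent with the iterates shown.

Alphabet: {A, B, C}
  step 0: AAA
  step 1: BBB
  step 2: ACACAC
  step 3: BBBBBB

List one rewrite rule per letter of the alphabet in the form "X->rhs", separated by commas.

  step 2 ⇒ step 3: ACACAC ⇒ B·B·B·B·B·B
    A ↦ B
    C ↦ B
  step 1 ⇒ step 2: BBB ⇒ AC·AC·AC
    B ↦ AC

A->B, B->AC, C->B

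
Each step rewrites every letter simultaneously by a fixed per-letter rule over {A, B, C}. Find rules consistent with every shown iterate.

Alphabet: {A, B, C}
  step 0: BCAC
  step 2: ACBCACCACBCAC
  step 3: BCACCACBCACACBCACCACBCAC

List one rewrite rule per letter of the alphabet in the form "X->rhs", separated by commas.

  step 2 ⇒ step 3: ACBCACCACBCAC ⇒ BC·AC·C·AC·BC·AC·AC·BC·AC·C·AC·BC·AC
    A ↦ BC
    B ↦ C
    C ↦ AC

A->BC, B->C, C->AC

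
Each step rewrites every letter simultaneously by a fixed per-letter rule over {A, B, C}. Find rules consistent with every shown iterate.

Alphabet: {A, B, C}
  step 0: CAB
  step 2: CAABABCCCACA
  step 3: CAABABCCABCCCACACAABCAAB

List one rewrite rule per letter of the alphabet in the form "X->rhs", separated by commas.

A->AB, B->CC, C->CA

  step 2 ⇒ step 3: CAABABCCCACA ⇒ CA·AB·AB·CC·AB·CC·CA·CA·CA·AB·CA·AB
    A ↦ AB
    B ↦ CC
    C ↦ CA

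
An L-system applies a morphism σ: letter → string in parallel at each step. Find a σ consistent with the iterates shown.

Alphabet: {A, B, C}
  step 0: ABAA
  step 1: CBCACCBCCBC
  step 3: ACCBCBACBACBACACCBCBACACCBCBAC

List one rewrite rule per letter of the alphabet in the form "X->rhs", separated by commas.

  step 0 ⇒ step 1: ABAA ⇒ CBC·AC·CBC·CBC
    A ↦ CBC
    B ↦ AC
    C ↦ B  (constrained at step 1)

A->CBC, B->AC, C->B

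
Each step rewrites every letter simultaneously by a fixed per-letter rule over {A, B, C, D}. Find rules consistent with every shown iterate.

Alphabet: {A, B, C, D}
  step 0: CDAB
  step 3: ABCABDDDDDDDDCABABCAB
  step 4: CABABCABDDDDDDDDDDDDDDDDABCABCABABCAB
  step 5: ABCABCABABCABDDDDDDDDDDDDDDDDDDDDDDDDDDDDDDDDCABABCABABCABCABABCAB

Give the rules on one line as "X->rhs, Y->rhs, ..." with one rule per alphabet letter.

A->C, B->AB, C->AB, D->DD

  step 4 ⇒ step 5: CABABCABDDDDDDDDDDDDDDDDABCABCABABCAB ⇒ AB·C·AB·C·AB·AB·C·AB·DD·DD·DD·DD·DD·DD·DD·DD·DD·DD·DD·DD·DD·DD·DD·DD·C·AB·AB·C·AB·AB·C·AB·C·AB·AB·C·AB
    A ↦ C
    B ↦ AB
    C ↦ AB
    D ↦ DD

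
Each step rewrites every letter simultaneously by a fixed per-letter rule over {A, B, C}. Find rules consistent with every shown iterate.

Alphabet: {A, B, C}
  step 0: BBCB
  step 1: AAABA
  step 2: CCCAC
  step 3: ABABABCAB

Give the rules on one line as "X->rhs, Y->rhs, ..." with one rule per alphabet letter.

A->C, B->A, C->AB

  step 2 ⇒ step 3: CCCAC ⇒ AB·AB·AB·C·AB
    A ↦ C
    C ↦ AB
  step 0 ⇒ step 1: BBCB ⇒ A·A·AB·A
    B ↦ A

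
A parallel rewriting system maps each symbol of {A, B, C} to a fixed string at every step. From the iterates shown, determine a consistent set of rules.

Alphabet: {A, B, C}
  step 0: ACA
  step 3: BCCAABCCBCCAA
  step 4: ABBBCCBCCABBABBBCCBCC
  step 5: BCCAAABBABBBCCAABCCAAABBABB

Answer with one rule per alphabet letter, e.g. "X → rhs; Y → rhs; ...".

A->BCC, B->A, C->B

  step 4 ⇒ step 5: ABBBCCBCCABBABBBCCBCC ⇒ BCC·A·A·A·B·B·A·B·B·BCC·A·A·BCC·A·A·A·B·B·A·B·B
    A ↦ BCC
    B ↦ A
    C ↦ B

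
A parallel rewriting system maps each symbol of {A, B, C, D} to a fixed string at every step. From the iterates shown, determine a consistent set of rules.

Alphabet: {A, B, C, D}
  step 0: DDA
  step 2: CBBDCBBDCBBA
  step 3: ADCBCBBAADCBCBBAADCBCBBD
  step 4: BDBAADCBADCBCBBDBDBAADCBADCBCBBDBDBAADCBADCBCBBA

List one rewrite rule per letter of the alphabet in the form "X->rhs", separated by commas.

A->BD, B->CB, C->AD, D->BA

  step 3 ⇒ step 4: ADCBCBBAADCBCBBAADCBCBBD ⇒ BD·BA·AD·CB·AD·CB·CB·BD·BD·BA·AD·CB·AD·CB·CB·BD·BD·BA·AD·CB·AD·CB·CB·BA
    A ↦ BD
    B ↦ CB
    C ↦ AD
    D ↦ BA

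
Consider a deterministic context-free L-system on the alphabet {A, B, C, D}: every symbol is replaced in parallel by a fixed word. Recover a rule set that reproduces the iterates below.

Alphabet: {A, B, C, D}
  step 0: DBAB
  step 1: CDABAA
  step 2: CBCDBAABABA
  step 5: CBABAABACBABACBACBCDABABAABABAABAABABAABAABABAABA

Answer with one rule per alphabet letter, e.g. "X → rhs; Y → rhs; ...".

  step 1 ⇒ step 2: CDABAA ⇒ CB·CD·BA·A·BA·BA
    A ↦ BA
    B ↦ A
    C ↦ CB
    D ↦ CD

A->BA, B->A, C->CB, D->CD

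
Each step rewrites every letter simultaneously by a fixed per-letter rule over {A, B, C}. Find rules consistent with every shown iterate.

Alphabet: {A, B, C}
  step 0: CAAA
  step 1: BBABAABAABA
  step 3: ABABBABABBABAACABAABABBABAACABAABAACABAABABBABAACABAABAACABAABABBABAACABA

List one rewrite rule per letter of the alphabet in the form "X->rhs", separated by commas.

A->ABA, B->AC, C->BB

  step 0 ⇒ step 1: CAAA ⇒ BB·ABA·ABA·ABA
    A ↦ ABA
    C ↦ BB
    B ↦ AC  (constrained at step 1)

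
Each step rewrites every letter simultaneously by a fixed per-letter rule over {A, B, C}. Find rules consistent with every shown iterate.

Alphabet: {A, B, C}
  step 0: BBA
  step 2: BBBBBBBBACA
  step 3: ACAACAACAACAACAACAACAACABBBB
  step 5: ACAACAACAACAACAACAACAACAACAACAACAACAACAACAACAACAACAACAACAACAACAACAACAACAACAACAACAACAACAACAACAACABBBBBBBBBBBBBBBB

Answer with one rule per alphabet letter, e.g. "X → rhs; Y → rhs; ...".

  step 2 ⇒ step 3: BBBBBBBBACA ⇒ ACA·ACA·ACA·ACA·ACA·ACA·ACA·ACA·B·BB·B
    A ↦ B
    B ↦ ACA
    C ↦ BB

A->B, B->ACA, C->BB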